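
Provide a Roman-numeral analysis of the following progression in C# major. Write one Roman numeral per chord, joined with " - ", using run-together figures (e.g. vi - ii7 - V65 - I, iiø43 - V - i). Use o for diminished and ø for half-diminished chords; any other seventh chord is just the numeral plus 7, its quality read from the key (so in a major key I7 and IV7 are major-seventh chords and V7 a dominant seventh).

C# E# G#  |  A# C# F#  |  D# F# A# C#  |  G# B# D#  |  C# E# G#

C#-E#-G# has root C#, degree 1 in C# major, so I.
A#-C#-F#: root F# is the subdominant; major triad there is IV6.
D#-F#-A#-C# has root D#, degree 2 in C# major, so ii7.
G#-B#-D#: major triad on G# = scale degree 5 → V.
C#-E#-G#: root C# is the tonic; major triad there is I.

I - IV6 - ii7 - V - I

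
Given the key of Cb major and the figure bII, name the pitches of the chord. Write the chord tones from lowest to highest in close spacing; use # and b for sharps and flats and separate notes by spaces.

Dbb Fb Abb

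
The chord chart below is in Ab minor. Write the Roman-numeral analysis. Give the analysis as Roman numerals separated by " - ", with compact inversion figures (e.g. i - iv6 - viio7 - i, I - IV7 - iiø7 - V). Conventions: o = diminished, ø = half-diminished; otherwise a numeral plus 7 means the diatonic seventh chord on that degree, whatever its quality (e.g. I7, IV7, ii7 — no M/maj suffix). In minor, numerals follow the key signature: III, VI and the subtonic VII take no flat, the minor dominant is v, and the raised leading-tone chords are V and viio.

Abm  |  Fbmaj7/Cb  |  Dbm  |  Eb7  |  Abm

Abm: minor triad on Ab = scale degree 1 → i.
Fbmaj7/Cb: root Fb is the submediant; major seventh chord there is VI43.
Dbm: root Db is the subdominant; minor triad there is iv.
Eb7 has root Eb, degree 5 in Ab minor, so V7.
Abm: root Ab is the tonic; minor triad there is i.

i - VI43 - iv - V7 - i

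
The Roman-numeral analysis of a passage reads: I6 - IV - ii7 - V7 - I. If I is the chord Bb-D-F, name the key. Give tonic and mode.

The anchor chord is a major triad on Bb, labeled I.
If Bb is scale degree 1 and the mode makes that degree carry a major triad, the tonic is Bb and the mode is major.

Bb major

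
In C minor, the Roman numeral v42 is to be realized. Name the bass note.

F

v in C minor has root G; the chord is G-Bb-D-F.
The figure 42 means third inversion — the seventh is in the bass.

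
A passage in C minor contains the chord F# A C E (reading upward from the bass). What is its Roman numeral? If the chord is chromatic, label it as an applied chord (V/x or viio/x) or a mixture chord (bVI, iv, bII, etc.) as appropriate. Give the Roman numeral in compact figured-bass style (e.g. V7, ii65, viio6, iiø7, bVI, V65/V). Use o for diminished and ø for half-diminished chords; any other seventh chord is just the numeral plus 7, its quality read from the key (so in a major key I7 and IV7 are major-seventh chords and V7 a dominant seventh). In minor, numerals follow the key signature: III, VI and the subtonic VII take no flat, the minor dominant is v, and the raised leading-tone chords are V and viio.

Stacked in thirds the chord is F#-A-C-E: a half-diminished seventh chord on F#.
F# sits a half step below G (V in C minor); a diminished chord there is the applied leading-tone chord of V.

viiø7/V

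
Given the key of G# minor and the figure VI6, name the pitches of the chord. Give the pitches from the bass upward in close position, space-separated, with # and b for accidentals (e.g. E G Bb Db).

G# B E

The numeral's case and figure indicate a major triad. In G# minor its root, the sixth degree, is E.
That chord is spelled E-G#-B.
The figured bass 6 indicates first inversion, placing the third (G#) in the bass: G#-B-E.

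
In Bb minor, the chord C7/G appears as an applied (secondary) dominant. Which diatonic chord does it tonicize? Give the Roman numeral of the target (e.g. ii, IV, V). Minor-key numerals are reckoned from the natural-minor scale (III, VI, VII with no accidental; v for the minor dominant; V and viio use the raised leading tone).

V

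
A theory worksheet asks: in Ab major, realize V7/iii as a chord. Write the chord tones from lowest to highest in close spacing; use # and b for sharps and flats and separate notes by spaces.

The slash means an applied dominant: we want the dominant of iii. In Ab major, iii is C minor, and its dominant is built on G.
Building a dominant seventh chord on G gives G-B-D-F.

G B D F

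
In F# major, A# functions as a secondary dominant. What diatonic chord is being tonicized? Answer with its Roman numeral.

vi

The chord is a major triad on A#.
A dominant resolves down a perfect fifth: A# → D#. In F# major, D# is scale degree 6, i.e. vi.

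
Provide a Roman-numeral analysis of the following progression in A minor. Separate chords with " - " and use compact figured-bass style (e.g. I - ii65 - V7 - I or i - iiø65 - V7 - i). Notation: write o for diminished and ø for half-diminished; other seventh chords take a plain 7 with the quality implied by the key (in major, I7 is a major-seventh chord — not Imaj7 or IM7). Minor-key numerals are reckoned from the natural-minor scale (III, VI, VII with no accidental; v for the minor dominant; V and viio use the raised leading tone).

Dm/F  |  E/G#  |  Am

Dm/F has root D, degree 4 in A minor, so iv6.
E/G#: root E is the dominant; major triad there is V6.
Am has root A, degree 1 in A minor, so i.

iv6 - V6 - i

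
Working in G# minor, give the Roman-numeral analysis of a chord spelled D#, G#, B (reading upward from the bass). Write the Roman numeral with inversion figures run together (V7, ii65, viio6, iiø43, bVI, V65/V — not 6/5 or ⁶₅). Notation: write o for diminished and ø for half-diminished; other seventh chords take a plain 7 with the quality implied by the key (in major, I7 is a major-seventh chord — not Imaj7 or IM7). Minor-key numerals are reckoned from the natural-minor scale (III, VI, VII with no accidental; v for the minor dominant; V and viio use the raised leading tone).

The pitches G#-B-D# form a minor triad rooted on G#.
G# is scale degree 1 in G# minor, and a minor triad on that degree is written i.
With D# in the bass the chord is in second inversion, so the figured bass is 64.

i64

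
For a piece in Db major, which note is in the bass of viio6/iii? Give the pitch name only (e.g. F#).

The applied chord viio6/iii is rooted on E: E-G-Bb.
The figure 6 means first inversion — the third is in the bass.

G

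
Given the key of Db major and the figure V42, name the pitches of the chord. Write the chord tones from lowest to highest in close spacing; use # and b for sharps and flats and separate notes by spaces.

Gb Ab C Eb

In Db major, the fifth degree is Ab, and the diatonic chord built there is a dominant seventh chord.
Stacking thirds from Ab gives Ab-C-Eb-Gb.
The figured bass 42 indicates third inversion, placing the seventh (Gb) in the bass: Gb-Ab-C-Eb.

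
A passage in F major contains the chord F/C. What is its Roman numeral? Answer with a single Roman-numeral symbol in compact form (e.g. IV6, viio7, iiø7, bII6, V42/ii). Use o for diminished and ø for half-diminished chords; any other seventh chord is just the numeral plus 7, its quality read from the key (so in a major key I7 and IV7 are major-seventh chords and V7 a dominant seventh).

I64

The pitches F-A-C form a major triad rooted on F.
In F major, F is the tonic; the diatonic major triad there is I.
With C in the bass the chord is in second inversion, so the figured bass is 64.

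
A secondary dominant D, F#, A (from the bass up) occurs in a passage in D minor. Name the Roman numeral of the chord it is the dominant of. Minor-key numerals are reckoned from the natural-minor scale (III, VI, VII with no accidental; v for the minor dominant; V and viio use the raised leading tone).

The chord is a major triad on D.
A dominant resolves down a perfect fifth: D → G. In D minor, G is scale degree 4, i.e. iv.

iv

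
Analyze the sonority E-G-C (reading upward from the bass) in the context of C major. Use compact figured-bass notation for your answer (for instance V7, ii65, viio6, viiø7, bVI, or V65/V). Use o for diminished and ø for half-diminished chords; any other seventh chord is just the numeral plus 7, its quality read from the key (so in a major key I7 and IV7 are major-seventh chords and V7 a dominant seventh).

I6

Stacked in thirds the chord is C-E-G: a major triad on C.
C is scale degree 1 in C major, and a major triad on that degree is written I.
With E in the bass the chord is in first inversion, so the figured bass is 6.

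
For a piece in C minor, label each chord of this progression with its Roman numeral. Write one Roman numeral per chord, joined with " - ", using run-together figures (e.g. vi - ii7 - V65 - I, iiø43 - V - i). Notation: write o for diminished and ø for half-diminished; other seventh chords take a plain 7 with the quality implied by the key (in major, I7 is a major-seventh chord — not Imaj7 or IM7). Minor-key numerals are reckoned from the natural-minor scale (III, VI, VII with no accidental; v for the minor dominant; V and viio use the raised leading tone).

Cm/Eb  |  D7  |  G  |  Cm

Cm/Eb has root C, degree 1 in C minor, so i6.
D7: a dominant seventh chord on D, the applied dominant of V → V7/V.
G has root G, degree 5 in C minor, so V.
Cm: minor triad on C = scale degree 1 → i.

i6 - V7/V - V - i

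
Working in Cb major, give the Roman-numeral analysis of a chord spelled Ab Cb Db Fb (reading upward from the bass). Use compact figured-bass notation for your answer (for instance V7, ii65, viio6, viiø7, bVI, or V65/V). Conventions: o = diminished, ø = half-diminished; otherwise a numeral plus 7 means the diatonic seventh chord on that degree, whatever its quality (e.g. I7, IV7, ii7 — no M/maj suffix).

ii43

The pitches Db-Fb-Ab-Cb form a minor seventh chord rooted on Db.
Db is scale degree 2 in Cb major, and a minor seventh chord on that degree is written ii7.
With Ab in the bass the chord is in second inversion, so the figured bass is 43.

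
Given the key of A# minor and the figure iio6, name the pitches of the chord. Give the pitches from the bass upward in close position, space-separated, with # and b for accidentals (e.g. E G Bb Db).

D# F# B#

In A# minor, the supertonic is B#, and the diatonic chord built there is a diminished triad.
That chord is spelled B#-D#-F#.
The figured bass 6 indicates first inversion, placing the third (D#) in the bass: D#-F#-B#.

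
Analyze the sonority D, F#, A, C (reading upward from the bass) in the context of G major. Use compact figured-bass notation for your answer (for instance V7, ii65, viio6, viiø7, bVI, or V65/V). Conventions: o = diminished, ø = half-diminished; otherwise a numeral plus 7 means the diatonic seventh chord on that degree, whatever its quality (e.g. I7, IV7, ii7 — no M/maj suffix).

V7

Stacked in thirds the chord is D-F#-A-C: a dominant seventh chord on D.
In G major, D is the dominant; the diatonic dominant seventh chord there is V7.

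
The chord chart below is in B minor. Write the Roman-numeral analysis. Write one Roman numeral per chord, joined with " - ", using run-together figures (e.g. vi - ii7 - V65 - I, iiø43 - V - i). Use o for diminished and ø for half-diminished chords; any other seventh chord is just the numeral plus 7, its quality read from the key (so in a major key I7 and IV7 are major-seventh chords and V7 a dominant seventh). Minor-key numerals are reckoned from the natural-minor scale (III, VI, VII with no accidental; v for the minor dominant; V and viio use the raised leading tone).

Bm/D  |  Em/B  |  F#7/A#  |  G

Bm/D has root B, degree 1 in B minor, so i6.
Em/B: root E is the subdominant; minor triad there is iv64.
F#7/A#: dominant seventh chord on F# = scale degree 5 → V65.
G: root G is the submediant; major triad there is VI.

i6 - iv64 - V65 - VI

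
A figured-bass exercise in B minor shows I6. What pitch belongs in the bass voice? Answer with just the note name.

D#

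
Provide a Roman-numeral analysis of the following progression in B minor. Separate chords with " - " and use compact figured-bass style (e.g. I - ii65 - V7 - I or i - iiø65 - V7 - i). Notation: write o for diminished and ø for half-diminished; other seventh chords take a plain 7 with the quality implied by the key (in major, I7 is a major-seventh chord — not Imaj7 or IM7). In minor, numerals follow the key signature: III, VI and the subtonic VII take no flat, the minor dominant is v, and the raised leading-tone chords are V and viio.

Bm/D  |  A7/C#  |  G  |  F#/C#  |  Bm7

i6 - VII65 - VI - V64 - i7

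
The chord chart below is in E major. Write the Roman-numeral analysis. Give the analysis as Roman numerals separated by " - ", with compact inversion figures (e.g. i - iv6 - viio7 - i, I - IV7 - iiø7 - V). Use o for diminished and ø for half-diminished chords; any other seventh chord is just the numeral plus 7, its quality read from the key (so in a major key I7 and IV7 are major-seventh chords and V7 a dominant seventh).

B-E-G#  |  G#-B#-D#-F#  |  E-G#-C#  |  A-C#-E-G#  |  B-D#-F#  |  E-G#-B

B-E-G#: major triad on E = scale degree 1 → I64.
G#-B#-D#-F# is the secondary dominant of vi (dominant seventh chord on G#): V7/vi.
E-G#-C# has root C#, degree 6 in E major, so vi6.
A-C#-E-G#: major seventh chord on A = scale degree 4 → IV7.
B-D#-F# has root B, degree 5 in E major, so V.
E-G#-B: root E is the tonic; major triad there is I.

I64 - V7/vi - vi6 - IV7 - V - I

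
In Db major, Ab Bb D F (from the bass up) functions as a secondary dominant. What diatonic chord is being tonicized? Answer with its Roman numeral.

ii

The chord is a dominant seventh chord on Bb.
A dominant resolves down a perfect fifth: Bb → Eb. In Db major, Eb is scale degree 2, i.e. ii.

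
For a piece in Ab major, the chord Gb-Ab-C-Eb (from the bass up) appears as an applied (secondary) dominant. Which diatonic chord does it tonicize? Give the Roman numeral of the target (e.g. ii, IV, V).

IV

The chord is a dominant seventh chord on Ab.
A dominant resolves down a perfect fifth: Ab → Db. In Ab major, Db is scale degree 4, i.e. IV.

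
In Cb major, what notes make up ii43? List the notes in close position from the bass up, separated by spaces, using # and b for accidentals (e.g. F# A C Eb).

The numeral's case and figure indicate a minor seventh chord. In Cb major its root, scale degree 2, is Db.
That chord is spelled Db-Fb-Ab-Cb.
With the 43 figure the chord is in second inversion; from the bass Ab upward in close position it reads Ab-Cb-Db-Fb.

Ab Cb Db Fb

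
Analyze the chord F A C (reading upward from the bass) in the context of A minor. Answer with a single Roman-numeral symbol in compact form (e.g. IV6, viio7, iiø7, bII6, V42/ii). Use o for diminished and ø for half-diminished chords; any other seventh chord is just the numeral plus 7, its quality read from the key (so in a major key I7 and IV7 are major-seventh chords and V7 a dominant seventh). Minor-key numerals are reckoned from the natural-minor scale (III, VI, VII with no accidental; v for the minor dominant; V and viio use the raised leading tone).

The pitches F-A-C form a major triad rooted on F.
F is scale degree 6 in A minor, and a major triad on that degree is written VI.

VI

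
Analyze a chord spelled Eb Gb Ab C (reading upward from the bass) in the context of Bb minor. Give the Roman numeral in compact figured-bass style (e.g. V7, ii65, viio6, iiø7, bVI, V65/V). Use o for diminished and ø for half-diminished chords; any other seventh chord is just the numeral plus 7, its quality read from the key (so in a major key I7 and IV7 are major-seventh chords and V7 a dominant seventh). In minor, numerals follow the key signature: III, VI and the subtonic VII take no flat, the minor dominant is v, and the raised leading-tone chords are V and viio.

VII43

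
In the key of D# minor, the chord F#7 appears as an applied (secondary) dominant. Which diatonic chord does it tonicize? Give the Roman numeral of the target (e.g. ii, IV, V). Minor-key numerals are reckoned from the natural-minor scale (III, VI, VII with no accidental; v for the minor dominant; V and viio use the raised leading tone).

VI

The chord is a dominant seventh chord on F#.
A dominant resolves down a perfect fifth: F# → B. In D# minor, B is scale degree 6, i.e. VI.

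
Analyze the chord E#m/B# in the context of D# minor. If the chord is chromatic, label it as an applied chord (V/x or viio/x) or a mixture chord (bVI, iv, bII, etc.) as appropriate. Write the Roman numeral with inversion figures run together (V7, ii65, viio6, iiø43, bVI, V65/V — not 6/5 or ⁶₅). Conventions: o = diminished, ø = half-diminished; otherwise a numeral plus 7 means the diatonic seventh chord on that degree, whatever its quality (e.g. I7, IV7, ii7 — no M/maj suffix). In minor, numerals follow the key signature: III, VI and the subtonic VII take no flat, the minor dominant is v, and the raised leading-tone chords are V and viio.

ii64

Stacked in thirds the chord is E#-G#-B#: a minor triad on E#.
E# is the second degree of D# minor. This is the minor supertonic, borrowed from the parallel major (the Dorian ii).
With B# in the bass the chord is in second inversion, so the figured bass is 64.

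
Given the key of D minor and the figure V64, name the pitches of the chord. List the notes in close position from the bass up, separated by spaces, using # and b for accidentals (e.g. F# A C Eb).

E A C#

In D minor, scale degree 5 is A. The dominant is major (leading tone raised), so V is a major triad.
That chord is spelled A-C#-E.
The figured bass 64 indicates second inversion, placing the fifth (E) in the bass: E-A-C#.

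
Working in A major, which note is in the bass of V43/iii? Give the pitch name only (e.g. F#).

The applied chord V43/iii is rooted on G#: G#-B#-D#-F#.
The figure 43 means second inversion — the fifth is in the bass.

D#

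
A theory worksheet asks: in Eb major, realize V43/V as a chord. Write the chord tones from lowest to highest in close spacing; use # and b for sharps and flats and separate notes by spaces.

The slash means an applied dominant: we want the dominant of V. In Eb major, V is Bb major, and its dominant is built on F.
Building a dominant seventh chord on F gives F-A-C-Eb.
The figured bass 43 indicates second inversion, placing the fifth (C) in the bass: C-Eb-F-A.

C Eb F A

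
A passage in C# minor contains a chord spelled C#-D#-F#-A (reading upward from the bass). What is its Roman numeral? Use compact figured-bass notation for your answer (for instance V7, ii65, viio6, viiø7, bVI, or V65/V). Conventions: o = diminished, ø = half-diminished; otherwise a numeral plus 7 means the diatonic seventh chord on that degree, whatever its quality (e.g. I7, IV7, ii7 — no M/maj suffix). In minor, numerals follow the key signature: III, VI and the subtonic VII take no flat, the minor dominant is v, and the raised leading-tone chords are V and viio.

iiø42

Stacked in thirds the chord is D#-F#-A-C#: a half-diminished seventh chord on D#.
In C# minor, D# is the supertonic; the diatonic half-diminished seventh chord there is iiø7.
With C# in the bass the chord is in third inversion, so the figured bass is 42.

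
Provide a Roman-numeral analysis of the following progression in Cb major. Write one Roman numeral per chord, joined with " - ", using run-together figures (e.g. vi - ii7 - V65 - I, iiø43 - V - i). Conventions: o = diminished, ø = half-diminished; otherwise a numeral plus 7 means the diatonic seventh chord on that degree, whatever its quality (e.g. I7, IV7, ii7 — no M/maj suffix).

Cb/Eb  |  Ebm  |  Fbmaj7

I6 - iii - IV7

Cb/Eb: major triad on Cb = scale degree 1 → I6.
Ebm has root Eb, degree 3 in Cb major, so iii.
Fbmaj7: root Fb is the subdominant; major seventh chord there is IV7.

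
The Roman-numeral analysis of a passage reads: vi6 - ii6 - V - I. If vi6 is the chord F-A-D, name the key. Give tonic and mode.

F major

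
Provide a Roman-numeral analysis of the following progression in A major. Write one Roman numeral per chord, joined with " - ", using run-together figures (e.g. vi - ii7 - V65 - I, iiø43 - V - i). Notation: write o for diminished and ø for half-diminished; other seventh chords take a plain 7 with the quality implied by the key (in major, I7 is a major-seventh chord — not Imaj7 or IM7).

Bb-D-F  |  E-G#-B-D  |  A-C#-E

bII - V7 - I

Bb-D-F: Bb with this quality isn't in the key; a major triad on b2 is the Neapolitan chord, bII.
E-G#-B-D has root E, degree 5 in A major, so V7.
A-C#-E: major triad on A = scale degree 1 → I.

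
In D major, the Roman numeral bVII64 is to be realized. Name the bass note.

bVII in D major has root C; the chord is C-E-G.
The figure 64 means second inversion — the fifth is in the bass.

G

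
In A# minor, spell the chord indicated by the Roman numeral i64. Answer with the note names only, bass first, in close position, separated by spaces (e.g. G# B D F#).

In A# minor, the tonic is A#, and the diatonic chord built there is a minor triad.
That chord is spelled A#-C#-E#.
The figured bass 64 indicates second inversion, placing the fifth (E#) in the bass: E#-A#-C#.

E# A# C#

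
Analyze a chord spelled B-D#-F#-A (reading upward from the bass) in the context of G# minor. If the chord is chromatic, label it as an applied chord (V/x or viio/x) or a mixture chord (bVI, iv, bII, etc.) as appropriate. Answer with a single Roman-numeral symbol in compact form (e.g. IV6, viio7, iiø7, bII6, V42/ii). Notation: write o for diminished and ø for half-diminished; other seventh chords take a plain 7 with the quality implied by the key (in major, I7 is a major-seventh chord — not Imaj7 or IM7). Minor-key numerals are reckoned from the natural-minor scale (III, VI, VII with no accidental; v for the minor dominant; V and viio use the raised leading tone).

V7/VI

The pitches B-D#-F#-A form a dominant seventh chord rooted on B.
B is not a diatonic chord root with this quality in G# minor, but it lies a perfect fifth above E (VI), so the chord functions as an applied dominant of VI.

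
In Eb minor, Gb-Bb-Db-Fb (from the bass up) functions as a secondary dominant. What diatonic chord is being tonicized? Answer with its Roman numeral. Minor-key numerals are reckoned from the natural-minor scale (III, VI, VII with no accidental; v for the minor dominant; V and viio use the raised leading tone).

VI

The chord is a dominant seventh chord on Gb.
A dominant resolves down a perfect fifth: Gb → Cb. In Eb minor, Cb is scale degree 6, i.e. VI.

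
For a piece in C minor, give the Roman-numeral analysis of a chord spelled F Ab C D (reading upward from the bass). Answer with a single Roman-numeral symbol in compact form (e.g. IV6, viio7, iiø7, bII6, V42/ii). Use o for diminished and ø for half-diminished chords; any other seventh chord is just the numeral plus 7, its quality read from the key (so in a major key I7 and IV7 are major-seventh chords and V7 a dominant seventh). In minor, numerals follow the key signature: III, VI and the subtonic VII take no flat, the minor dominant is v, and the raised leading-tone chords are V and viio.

The pitches D-F-Ab-C form a half-diminished seventh chord rooted on D.
In C minor, D is the supertonic; the diatonic half-diminished seventh chord there is iiø7.
With F in the bass the chord is in first inversion, so the figured bass is 65.

iiø65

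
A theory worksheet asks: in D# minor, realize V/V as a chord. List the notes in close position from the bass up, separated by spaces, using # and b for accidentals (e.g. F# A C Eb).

E# G## B#

V/V is a secondary dominant — the dominant triad of V. V in D# minor is A#, so the applied chord's root is E#, a perfect fifth above.
Building a major triad on E# gives E#-G##-B#.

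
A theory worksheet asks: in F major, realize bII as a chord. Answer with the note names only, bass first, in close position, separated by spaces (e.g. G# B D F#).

Gb Bb Db

bII is the Neapolitan chord — a major triad on the lowered second degree. In F major that root is Gb.
So the chord is Gb-Bb-Db.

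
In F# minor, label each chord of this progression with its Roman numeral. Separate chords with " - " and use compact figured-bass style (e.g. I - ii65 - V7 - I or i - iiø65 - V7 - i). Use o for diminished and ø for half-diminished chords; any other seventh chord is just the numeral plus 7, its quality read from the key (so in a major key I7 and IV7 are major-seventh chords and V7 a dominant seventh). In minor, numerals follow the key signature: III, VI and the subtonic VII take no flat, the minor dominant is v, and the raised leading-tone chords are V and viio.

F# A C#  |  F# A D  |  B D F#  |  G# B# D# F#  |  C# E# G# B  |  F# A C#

F#-A-C#: minor triad on F# = scale degree 1 → i.
F#-A-D: major triad on D = scale degree 6 → VI6.
B-D-F#: root B is the subdominant; minor triad there is iv.
G#-B#-D#-F#: a dominant seventh chord on G#, the applied dominant of V → V7/V.
C#-E#-G#-B has root C#, degree 5 in F# minor, so V7.
F#-A-C# has root F#, degree 1 in F# minor, so i.

i - VI6 - iv - V7/V - V7 - i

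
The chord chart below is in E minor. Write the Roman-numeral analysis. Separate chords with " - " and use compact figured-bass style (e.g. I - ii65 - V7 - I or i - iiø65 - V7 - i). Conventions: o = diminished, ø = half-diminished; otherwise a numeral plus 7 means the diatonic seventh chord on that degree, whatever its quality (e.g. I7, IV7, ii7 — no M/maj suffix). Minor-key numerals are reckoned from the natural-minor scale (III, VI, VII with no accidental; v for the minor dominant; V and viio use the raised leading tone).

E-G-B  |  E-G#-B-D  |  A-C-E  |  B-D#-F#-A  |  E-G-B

i - V7/iv - iv - V7 - i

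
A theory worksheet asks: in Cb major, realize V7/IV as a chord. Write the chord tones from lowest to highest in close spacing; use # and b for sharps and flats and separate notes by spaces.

V7/IV is a secondary dominant — the dominant seventh of IV. IV in Cb major is Fb, so the applied chord's root is Cb, a perfect fifth above.
Building a dominant seventh chord on Cb gives Cb-Eb-Gb-Bbb.

Cb Eb Gb Bbb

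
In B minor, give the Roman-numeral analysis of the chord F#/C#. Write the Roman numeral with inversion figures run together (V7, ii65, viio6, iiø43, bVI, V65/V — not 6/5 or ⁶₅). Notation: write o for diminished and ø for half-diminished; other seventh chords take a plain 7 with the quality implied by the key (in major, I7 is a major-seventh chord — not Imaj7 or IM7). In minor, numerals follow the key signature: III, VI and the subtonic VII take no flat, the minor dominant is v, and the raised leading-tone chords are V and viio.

V64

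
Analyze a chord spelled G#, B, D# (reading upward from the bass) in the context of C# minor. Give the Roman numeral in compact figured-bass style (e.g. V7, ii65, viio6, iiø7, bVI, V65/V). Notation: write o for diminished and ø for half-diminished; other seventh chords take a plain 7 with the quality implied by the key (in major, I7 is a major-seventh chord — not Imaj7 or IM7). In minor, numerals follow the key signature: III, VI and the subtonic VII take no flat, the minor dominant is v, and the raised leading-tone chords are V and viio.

Stacked in thirds the chord is G#-B-D#: a minor triad on G#.
In C# minor, G# is the dominant; the diatonic minor triad there is v.

v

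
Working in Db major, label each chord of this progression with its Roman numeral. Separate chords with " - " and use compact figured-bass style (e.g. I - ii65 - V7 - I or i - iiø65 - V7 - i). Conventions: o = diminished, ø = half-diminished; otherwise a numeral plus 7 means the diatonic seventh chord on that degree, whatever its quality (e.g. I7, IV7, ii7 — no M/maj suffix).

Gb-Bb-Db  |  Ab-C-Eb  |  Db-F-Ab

IV - V - I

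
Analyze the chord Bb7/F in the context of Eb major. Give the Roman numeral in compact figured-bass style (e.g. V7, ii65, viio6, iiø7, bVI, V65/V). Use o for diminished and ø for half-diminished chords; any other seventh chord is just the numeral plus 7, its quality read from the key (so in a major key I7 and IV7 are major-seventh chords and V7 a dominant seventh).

V43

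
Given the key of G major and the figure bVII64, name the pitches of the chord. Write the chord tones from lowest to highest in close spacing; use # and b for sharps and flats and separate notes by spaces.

bVII64 is a major triad on the lowered seventh degree (the subtonic), borrowed from the parallel minor. In G major that root is F.
So the chord is F-A-C.
The figured bass 64 indicates second inversion, placing the fifth (C) in the bass: C-F-A.

C F A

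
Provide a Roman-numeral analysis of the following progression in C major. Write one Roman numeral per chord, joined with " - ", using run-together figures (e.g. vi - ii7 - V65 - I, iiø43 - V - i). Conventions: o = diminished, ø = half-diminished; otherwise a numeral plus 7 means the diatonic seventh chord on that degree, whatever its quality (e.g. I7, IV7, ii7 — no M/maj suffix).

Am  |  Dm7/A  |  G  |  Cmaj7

vi - ii43 - V - I7

Am: root A is the submediant; minor triad there is vi.
Dm7/A: root D is the supertonic; minor seventh chord there is ii43.
G: root G is the dominant; major triad there is V.
Cmaj7 has root C, degree 1 in C major, so I7.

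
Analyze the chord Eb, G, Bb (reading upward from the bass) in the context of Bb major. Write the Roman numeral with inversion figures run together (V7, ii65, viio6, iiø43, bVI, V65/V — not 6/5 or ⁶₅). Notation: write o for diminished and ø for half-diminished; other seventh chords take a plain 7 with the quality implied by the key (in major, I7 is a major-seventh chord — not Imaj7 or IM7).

IV

Stacked in thirds the chord is Eb-G-Bb: a major triad on Eb.
Eb is scale degree 4 in Bb major, and a major triad on that degree is written IV.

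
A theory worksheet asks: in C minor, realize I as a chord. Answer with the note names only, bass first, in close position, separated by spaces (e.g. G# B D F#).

I is the major tonic (Picardy third), borrowed from the parallel major. In C minor that root is C.
So the chord is C-E-G, a major triad.

C E G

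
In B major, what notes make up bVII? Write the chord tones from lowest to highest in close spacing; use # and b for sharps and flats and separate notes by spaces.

A C# E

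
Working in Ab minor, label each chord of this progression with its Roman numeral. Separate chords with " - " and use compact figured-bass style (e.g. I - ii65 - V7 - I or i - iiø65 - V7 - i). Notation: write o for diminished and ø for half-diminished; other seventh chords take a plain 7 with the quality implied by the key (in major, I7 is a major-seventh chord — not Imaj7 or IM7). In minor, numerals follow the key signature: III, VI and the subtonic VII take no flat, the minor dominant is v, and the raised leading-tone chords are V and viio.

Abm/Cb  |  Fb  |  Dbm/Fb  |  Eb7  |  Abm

i6 - VI - iv6 - V7 - i

Abm/Cb: minor triad on Ab = scale degree 1 → i6.
Fb has root Fb, degree 6 in Ab minor, so VI.
Dbm/Fb has root Db, degree 4 in Ab minor, so iv6.
Eb7 has root Eb, degree 5 in Ab minor, so V7.
Abm: root Ab is the tonic; minor triad there is i.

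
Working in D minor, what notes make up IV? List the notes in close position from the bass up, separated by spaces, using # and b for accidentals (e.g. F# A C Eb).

IV is the major subdominant, borrowed from the parallel major. In D minor that root is G.
So the chord is G-B-D.

G B D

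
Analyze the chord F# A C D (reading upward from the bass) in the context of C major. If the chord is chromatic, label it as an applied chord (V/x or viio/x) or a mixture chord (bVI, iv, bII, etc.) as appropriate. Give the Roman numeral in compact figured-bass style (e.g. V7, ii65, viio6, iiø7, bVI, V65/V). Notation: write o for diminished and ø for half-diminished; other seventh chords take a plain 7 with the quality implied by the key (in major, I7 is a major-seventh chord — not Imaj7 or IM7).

The pitches D-F#-A-C form a dominant seventh chord rooted on D.
D is not a diatonic chord root with this quality in C major, but it lies a perfect fifth above G (V), so the chord functions as an applied dominant of V.
With F# in the bass the chord is in first inversion, so the figured bass is 65.

V65/V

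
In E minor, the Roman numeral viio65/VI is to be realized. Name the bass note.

The applied chord viio65/VI is rooted on B: B-D-F-Ab.
The figure 65 means first inversion — the third is in the bass.

D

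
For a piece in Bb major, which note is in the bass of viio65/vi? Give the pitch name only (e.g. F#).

A

The applied chord viio65/vi is rooted on F#: F#-A-C-Eb.
The figure 65 means first inversion — the third is in the bass.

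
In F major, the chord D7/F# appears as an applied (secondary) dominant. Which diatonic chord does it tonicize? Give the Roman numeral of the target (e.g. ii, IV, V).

ii

The chord is a dominant seventh chord on D.
A dominant resolves down a perfect fifth: D → G. In F major, G is scale degree 2, i.e. ii.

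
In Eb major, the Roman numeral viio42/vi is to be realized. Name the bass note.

The applied chord viio42/vi is rooted on B: B-D-F-Ab.
The figure 42 means third inversion — the seventh is in the bass.

Ab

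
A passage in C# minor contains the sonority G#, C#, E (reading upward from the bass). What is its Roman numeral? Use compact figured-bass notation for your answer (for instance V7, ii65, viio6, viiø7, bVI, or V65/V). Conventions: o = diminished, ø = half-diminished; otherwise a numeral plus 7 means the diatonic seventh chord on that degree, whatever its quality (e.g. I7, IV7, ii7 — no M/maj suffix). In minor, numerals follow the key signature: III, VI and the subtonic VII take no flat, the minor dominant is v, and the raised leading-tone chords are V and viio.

Stacked in thirds the chord is C#-E-G#: a minor triad on C#.
In C# minor, C# is the tonic; the diatonic minor triad there is i.
With G# in the bass the chord is in second inversion, so the figured bass is 64.

i64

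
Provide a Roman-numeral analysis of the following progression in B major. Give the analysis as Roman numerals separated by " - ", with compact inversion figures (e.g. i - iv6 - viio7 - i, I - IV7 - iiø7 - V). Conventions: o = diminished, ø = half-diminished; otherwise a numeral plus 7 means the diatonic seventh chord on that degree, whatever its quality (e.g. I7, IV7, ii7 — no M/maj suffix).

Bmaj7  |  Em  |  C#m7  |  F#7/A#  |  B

Bmaj7: major seventh chord on B = scale degree 1 → I7.
Em is non-diatonic — iv, a mixture chord from B minor.
C#m7 has root C#, degree 2 in B major, so ii7.
F#7/A# has root F#, degree 5 in B major, so V65.
B: major triad on B = scale degree 1 → I.

I7 - iv - ii7 - V65 - I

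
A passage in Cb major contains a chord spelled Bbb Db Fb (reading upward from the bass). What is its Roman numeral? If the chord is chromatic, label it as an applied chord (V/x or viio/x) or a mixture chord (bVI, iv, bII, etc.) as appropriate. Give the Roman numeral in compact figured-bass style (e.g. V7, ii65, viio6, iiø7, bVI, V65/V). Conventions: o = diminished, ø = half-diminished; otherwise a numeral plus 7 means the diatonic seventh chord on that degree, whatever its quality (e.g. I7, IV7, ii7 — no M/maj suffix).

bVII

Stacked in thirds the chord is Bbb-Db-Fb: a major triad on Bbb.
Bbb is the lowered seventh degree of Cb major (diatonic 7 would be Bb). This is a major triad on the lowered seventh degree (the subtonic), borrowed from the parallel minor.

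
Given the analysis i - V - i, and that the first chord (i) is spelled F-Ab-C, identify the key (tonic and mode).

F minor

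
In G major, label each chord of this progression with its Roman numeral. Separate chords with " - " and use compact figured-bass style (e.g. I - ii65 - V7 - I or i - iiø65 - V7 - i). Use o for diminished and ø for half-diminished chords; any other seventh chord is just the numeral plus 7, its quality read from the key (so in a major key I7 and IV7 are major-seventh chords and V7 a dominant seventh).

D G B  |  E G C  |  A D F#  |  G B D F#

I64 - IV6 - V64 - I7

D-G-B has root G, degree 1 in G major, so I64.
E-G-C: major triad on C = scale degree 4 → IV6.
A-D-F#: major triad on D = scale degree 5 → V64.
G-B-D-F#: major seventh chord on G = scale degree 1 → I7.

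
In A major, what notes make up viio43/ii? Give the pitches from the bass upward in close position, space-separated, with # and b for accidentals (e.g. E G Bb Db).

viio43/ii is a secondary leading-tone chord. The target ii is B in A major; the applied chord is rooted a semitone below, on A#.
Building a fully diminished seventh chord on A# gives A#-C#-E-G.
With the 43 figure the chord is in second inversion; from the bass E upward in close position it reads E-G-A#-C#.

E G A# C#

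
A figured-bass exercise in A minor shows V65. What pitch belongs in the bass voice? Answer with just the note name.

V in A minor has root E; the chord is E-G#-B-D.
The figure 65 means first inversion — the third is in the bass.

G#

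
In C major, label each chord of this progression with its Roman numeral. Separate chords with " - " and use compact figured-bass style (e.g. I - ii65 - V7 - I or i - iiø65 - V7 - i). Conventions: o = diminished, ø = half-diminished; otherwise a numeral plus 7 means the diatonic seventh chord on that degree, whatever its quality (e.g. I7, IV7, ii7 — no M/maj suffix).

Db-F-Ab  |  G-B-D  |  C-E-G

bII - V - I

Db-F-Ab is non-diatonic — a major triad on the lowered supertonic (Db): the Neapolitan chord, bII.
G-B-D: major triad on G = scale degree 5 → V.
C-E-G: root C is the tonic; major triad there is I.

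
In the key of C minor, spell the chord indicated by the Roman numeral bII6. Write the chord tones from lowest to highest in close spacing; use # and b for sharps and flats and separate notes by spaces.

Scale degree 2 in C minor is D; lowering it a half step gives Db. bII6 is the Neapolitan sixth — a major triad on the lowered second degree, here in its customary first inversion.
So the chord is Db-F-Ab, a major triad.
The figured bass 6 indicates first inversion, placing the third (F) in the bass: F-Ab-Db.

F Ab Db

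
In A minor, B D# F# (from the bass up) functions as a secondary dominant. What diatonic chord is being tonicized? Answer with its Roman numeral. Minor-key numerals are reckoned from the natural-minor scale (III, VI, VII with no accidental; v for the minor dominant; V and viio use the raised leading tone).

The chord is a major triad on B.
A dominant resolves down a perfect fifth: B → E. In A minor, E is scale degree 5, i.e. V.

V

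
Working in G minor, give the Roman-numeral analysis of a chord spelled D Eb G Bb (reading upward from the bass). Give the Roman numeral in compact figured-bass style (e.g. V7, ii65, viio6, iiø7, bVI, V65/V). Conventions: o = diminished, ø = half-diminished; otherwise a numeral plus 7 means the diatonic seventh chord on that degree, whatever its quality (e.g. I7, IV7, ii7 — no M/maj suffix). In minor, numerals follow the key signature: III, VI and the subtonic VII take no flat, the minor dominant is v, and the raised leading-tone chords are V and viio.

The pitches Eb-G-Bb-D form a major seventh chord rooted on Eb.
Eb is scale degree 6 in G minor, and a major seventh chord on that degree is written VI7.
With D in the bass the chord is in third inversion, so the figured bass is 42.

VI42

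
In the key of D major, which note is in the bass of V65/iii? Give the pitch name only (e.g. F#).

The applied chord V65/iii is rooted on C#: C#-E#-G#-B.
The figure 65 means first inversion — the third is in the bass.

E#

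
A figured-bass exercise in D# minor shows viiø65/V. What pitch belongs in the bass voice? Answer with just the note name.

B#

The applied chord viiø65/V is rooted on G##: G##-B#-D#-F##.
The figure 65 means first inversion — the third is in the bass.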